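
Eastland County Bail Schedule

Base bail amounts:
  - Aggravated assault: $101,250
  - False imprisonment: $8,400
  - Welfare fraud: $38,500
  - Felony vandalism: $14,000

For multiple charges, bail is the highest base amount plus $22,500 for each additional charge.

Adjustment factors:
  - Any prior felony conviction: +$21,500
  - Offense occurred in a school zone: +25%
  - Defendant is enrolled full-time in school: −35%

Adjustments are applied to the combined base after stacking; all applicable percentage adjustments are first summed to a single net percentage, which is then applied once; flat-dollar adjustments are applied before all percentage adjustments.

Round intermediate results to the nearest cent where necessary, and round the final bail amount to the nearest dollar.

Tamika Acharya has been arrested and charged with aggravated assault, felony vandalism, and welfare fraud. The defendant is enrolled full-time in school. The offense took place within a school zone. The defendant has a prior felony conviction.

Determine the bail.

Base amounts from the schedule: aggravated assault $101,250; felony vandalism $14,000; welfare fraud $38,500.
Stacking rule: highest base plus $22,500 per additional charge. Highest is aggravated assault at $101,250; 2 additional charges → +$45,000. Combined base = $146,250.
Any prior felony conviction (+$21,500 flat): $146,250 + $21,500 = $167,750.
Net percentage adjustment: +25% −35% = −10%. $167,750 × 0.9 = $150,975.

$150,975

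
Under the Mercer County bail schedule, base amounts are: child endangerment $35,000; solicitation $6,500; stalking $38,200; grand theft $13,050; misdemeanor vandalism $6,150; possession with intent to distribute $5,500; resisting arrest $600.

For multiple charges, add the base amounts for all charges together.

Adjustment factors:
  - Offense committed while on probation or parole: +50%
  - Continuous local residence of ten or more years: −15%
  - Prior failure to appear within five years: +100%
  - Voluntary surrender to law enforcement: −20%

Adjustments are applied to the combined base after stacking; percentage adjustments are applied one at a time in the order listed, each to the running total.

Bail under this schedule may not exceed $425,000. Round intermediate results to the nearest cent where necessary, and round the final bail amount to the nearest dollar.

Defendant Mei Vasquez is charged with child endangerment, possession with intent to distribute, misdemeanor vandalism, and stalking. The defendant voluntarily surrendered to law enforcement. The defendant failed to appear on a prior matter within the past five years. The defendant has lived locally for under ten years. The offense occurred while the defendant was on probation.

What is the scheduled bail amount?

$203,640

Base amounts from the schedule: child endangerment $35,000; possession with intent to distribute $5,500; misdemeanor vandalism $6,150; stalking $38,200.
Stacking rule: sum of all bases. $35,000 + $5,500 + $6,150 + $38,200 = $84,850.
Offense committed while on probation or parole (+50%): $84,850 × 1.5 = $127,275.
Prior failure to appear within five years (+100%): $127,275 × 2 = $254,550.
Voluntary surrender to law enforcement (−20%): $254,550 × 0.8 = $203,640.
$203,640 is within the $425,000 maximum.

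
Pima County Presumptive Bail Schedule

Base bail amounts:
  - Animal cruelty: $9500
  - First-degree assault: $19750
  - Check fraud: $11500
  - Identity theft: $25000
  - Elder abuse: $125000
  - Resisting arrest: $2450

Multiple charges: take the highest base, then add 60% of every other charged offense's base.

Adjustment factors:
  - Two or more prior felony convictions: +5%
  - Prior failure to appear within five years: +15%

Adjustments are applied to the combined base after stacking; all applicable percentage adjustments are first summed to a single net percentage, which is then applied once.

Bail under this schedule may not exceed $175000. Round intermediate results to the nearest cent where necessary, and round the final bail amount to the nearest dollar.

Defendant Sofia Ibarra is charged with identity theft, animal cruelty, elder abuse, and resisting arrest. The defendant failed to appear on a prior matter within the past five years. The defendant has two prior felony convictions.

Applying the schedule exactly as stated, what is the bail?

$175000

Base amounts from the schedule: identity theft $25000; animal cruelty $9500; elder abuse $125000; resisting arrest $2450.
Stacking rule: highest base plus 60% of each additional charge. Highest is elder abuse at $125000. Additional: $25000 × 60% = $15000; $9500 × 60% = $5700; $2450 × 60% = $1470. Combined base = $125000 + $22170 = $147170.
Net percentage adjustment: +5% +15% = +20%. $147170 × 1.2 = $176604.
Result $176604 exceeds the maximum of $175000; bail is capped at $175000.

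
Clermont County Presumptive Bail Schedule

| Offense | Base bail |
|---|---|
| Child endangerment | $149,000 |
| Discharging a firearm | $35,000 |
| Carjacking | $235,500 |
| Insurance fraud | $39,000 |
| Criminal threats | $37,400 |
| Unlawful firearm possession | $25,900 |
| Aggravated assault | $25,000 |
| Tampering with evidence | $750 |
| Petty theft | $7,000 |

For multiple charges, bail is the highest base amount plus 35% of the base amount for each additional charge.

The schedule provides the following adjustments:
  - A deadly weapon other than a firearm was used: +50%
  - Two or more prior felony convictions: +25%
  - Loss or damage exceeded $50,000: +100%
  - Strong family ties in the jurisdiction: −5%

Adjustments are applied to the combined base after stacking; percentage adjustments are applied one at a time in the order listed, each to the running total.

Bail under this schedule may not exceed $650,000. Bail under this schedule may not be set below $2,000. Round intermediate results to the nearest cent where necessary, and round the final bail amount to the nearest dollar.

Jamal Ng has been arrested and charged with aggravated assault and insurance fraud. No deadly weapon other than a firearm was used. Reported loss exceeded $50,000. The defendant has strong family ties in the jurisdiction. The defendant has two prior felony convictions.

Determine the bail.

$113,406

Base amounts from the schedule: aggravated assault $25,000; insurance fraud $39,000.
Stacking rule: highest base plus 35% of each additional charge. Highest is insurance fraud at $39,000. Additional: $25,000 × 35% = $8,750. Combined base = $39,000 + $8,750 = $47,750.
Two or more prior felony convictions (+25%): $47,750 × 1.25 = $59,687.50.
Loss or damage exceeded $50,000 (+100%): $59,687.50 × 2 = $119,375.
Strong family ties in the jurisdiction (−5%): $119,375 × 0.95 = $113,406.25.
$113,406.25 is within the $650,000 maximum.
$113,406.25 is at or above the $2,000 minimum.
Rounded to the nearest dollar: $113,406.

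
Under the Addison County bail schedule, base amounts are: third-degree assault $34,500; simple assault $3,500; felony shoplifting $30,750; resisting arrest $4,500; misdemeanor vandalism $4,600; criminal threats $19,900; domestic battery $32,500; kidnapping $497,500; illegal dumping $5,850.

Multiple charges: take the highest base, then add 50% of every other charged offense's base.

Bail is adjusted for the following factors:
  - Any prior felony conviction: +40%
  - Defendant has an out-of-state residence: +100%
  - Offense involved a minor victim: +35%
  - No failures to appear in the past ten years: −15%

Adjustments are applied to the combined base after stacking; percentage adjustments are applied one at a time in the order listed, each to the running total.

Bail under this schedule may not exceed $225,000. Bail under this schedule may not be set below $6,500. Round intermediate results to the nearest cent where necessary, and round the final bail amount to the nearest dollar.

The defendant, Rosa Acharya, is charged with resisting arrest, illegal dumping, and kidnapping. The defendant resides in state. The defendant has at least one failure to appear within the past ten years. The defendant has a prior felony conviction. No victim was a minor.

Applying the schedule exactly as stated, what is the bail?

Base amounts from the schedule: resisting arrest $4,500; illegal dumping $5,850; kidnapping $497,500.
Stacking rule: highest base plus 50% of each additional charge. Highest is kidnapping at $497,500. Additional: $4,500 × 50% = $2,250; $5,850 × 50% = $2,925. Combined base = $497,500 + $5,175 = $502,675.
Any prior felony conviction (+40%): $502,675 × 1.4 = $703,745.
Result $703,745 exceeds the maximum of $225,000; bail is capped at $225,000.
$225,000 is at or above the $6,500 minimum.

$225,000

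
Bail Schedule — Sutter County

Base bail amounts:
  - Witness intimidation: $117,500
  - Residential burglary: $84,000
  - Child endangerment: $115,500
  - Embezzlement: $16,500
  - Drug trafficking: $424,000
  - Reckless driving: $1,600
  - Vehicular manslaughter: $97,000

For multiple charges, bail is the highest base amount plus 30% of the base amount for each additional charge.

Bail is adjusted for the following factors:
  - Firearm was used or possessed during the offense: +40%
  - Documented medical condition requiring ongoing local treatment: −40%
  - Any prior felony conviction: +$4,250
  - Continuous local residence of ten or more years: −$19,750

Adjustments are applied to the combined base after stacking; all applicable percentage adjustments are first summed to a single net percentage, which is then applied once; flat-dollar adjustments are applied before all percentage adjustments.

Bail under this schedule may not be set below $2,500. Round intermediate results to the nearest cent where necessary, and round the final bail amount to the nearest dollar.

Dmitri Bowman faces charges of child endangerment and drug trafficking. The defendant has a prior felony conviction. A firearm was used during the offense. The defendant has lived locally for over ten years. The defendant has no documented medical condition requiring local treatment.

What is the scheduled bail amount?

$620,410

Base amounts from the schedule: child endangerment $115,500; drug trafficking $424,000.
Stacking rule: highest base plus 30% of each additional charge. Highest is drug trafficking at $424,000. Additional: $115,500 × 30% = $34,650. Combined base = $424,000 + $34,650 = $458,650.
Any prior felony conviction (+$4,250 flat): $458,650 + $4,250 = $462,900.
Continuous local residence of ten or more years (−$19,750 flat): $462,900 − $19,750 = $443,150.
Firearm was used or possessed during the offense (+40%): $443,150 × 1.4 = $620,410.
$620,410 is at or above the $2,500 minimum.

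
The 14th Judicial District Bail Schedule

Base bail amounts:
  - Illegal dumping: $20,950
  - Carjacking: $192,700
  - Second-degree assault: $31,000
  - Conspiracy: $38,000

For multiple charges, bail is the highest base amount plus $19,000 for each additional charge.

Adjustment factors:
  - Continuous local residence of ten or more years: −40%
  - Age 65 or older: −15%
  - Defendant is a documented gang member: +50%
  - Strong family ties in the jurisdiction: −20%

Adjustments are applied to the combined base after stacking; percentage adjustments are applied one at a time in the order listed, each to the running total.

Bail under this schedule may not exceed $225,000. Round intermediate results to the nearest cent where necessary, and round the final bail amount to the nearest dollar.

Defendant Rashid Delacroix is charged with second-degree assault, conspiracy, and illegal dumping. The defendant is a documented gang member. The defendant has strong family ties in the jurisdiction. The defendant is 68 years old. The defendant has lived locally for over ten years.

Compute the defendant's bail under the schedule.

$46,512

Base amounts from the schedule: second-degree assault $31,000; conspiracy $38,000; illegal dumping $20,950.
Stacking rule: highest base plus $19,000 per additional charge. Highest is conspiracy at $38,000; 2 additional charges → +$38,000. Combined base = $76,000.
Continuous local residence of ten or more years (−40%): $76,000 × 0.6 = $45,600.
Age 65 or older (−15%): $45,600 × 0.85 = $38,760.
Defendant is a documented gang member (+50%): $38,760 × 1.5 = $58,140.
Strong family ties in the jurisdiction (−20%): $58,140 × 0.8 = $46,512.
$46,512 is within the $225,000 maximum.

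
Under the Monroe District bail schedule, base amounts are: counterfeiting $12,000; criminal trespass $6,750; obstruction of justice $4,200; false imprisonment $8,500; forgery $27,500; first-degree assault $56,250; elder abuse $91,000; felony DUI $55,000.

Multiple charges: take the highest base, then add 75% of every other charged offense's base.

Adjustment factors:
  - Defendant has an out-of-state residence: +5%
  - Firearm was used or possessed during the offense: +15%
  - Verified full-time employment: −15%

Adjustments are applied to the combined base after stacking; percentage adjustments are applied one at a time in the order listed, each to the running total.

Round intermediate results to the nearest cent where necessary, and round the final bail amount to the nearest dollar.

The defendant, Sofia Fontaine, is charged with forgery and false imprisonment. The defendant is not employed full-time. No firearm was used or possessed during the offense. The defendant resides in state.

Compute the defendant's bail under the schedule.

Base amounts from the schedule: forgery $27,500; false imprisonment $8,500.
Stacking rule: highest base plus 75% of each additional charge. Highest is forgery at $27,500. Additional: $8,500 × 75% = $6,375. Combined base = $27,500 + $6,375 = $33,875.
No adjustment factors apply to this defendant.

$33,875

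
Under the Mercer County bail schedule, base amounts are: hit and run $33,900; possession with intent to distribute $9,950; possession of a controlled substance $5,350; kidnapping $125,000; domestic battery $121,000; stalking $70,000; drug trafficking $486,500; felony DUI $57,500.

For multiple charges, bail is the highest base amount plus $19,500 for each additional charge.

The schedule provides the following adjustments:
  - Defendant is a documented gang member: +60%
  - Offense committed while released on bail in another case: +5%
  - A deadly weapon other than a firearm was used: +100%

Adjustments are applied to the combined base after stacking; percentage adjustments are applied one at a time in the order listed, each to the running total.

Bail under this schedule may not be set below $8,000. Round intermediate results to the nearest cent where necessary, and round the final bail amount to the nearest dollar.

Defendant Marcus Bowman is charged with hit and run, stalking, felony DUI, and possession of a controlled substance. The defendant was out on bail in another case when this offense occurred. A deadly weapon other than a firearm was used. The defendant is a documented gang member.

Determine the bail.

$431,760

Base amounts from the schedule: hit and run $33,900; stalking $70,000; felony DUI $57,500; possession of a controlled substance $5,350.
Stacking rule: highest base plus $19,500 per additional charge. Highest is stalking at $70,000; 3 additional charges → +$58,500. Combined base = $128,500.
Defendant is a documented gang member (+60%): $128,500 × 1.6 = $205,600.
Offense committed while released on bail in another case (+5%): $205,600 × 1.05 = $215,880.
A deadly weapon other than a firearm was used (+100%): $215,880 × 2 = $431,760.
$431,760 is at or above the $8,000 minimum.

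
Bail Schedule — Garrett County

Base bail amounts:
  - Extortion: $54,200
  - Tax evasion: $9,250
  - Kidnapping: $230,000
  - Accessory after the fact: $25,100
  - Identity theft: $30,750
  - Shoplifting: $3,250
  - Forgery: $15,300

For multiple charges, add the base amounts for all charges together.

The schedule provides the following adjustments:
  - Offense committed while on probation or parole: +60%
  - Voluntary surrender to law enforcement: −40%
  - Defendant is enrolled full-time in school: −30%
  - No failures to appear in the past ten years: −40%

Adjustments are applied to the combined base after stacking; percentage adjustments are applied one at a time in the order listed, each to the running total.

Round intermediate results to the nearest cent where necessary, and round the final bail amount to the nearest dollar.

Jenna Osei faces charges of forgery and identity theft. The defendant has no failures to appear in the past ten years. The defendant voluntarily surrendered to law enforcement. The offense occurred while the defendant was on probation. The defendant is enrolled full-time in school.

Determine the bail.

Base amounts from the schedule: forgery $15,300; identity theft $30,750.
Stacking rule: sum of all bases. $15,300 + $30,750 = $46,050.
Offense committed while on probation or parole (+60%): $46,050 × 1.6 = $73,680.
Voluntary surrender to law enforcement (−40%): $73,680 × 0.6 = $44,208.
Defendant is enrolled full-time in school (−30%): $44,208 × 0.7 = $30,945.60.
No failures to appear in the past ten years (−40%): $30,945.60 × 0.6 = $18,567.36.
Rounded to the nearest dollar: $18,567.

$18,567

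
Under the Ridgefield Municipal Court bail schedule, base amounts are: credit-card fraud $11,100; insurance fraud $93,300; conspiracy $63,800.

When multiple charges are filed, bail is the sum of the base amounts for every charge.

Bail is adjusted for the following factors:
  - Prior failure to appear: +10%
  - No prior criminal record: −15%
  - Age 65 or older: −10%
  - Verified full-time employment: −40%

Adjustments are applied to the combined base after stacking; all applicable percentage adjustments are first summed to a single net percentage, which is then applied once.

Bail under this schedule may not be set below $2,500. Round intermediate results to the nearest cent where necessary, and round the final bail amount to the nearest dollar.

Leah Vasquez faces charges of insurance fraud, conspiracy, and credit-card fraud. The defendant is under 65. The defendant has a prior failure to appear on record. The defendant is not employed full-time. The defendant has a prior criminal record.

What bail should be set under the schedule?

$185,020

Base amounts from the schedule: insurance fraud $93,300; conspiracy $63,800; credit-card fraud $11,100.
Stacking rule: sum of all bases. $93,300 + $63,800 + $11,100 = $168,200.
Prior failure to appear (+10%): $168,200 × 1.1 = $185,020.
$185,020 is at or above the $2,500 minimum.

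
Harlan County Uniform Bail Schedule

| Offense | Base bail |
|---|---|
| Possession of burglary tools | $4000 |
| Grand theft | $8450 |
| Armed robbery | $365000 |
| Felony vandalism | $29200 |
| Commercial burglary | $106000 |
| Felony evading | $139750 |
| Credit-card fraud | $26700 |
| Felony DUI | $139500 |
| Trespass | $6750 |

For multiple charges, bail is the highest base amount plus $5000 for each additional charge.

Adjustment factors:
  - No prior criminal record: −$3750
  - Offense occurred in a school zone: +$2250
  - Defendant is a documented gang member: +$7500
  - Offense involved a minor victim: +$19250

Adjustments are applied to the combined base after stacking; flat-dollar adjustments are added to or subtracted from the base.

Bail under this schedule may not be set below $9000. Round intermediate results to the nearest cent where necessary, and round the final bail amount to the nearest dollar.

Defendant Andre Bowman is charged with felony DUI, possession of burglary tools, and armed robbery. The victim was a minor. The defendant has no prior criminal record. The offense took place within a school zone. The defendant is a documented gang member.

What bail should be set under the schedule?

Base amounts from the schedule: felony DUI $139500; possession of burglary tools $4000; armed robbery $365000.
Stacking rule: highest base plus $5000 per additional charge. Highest is armed robbery at $365000; 2 additional charges → +$10000. Combined base = $375000.
No prior criminal record (−$3750 flat): $375000 − $3750 = $371250.
Offense occurred in a school zone (+$2250 flat): $371250 + $2250 = $373500.
Defendant is a documented gang member (+$7500 flat): $373500 + $7500 = $381000.
Offense involved a minor victim (+$19250 flat): $381000 + $19250 = $400250.
$400250 is at or above the $9000 minimum.

$400250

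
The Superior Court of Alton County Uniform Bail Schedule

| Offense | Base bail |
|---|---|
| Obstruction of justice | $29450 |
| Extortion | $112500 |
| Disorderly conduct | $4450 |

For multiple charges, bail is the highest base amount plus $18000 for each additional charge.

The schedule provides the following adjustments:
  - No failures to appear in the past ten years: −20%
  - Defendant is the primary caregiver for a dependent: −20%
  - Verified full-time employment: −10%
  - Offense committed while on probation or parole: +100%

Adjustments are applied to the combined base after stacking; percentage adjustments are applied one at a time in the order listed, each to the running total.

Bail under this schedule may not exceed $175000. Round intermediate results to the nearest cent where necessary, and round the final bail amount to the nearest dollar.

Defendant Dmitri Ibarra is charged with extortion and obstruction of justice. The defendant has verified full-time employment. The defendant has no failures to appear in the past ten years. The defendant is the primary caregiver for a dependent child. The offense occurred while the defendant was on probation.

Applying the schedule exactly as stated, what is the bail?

$150336

Base amounts from the schedule: extortion $112500; obstruction of justice $29450.
Stacking rule: highest base plus $18000 per additional charge. Highest is extortion at $112500; 1 additional charge → +$18000. Combined base = $130500.
No failures to appear in the past ten years (−20%): $130500 × 0.8 = $104400.
Defendant is the primary caregiver for a dependent (−20%): $104400 × 0.8 = $83520.
Verified full-time employment (−10%): $83520 × 0.9 = $75168.
Offense committed while on probation or parole (+100%): $75168 × 2 = $150336.
$150336 is within the $175000 maximum.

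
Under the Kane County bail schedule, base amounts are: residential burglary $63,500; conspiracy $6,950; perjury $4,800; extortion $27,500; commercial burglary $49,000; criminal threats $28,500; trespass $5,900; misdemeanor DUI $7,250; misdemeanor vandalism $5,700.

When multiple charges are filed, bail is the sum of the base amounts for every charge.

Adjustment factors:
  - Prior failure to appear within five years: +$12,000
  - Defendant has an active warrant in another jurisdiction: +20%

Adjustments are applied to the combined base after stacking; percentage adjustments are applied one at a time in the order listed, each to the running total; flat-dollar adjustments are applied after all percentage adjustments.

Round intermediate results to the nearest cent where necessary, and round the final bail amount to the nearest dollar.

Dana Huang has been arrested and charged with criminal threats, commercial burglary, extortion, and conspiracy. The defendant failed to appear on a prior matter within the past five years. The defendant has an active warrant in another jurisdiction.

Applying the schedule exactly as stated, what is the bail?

Base amounts from the schedule: criminal threats $28,500; commercial burglary $49,000; extortion $27,500; conspiracy $6,950.
Stacking rule: sum of all bases. $28,500 + $49,000 + $27,500 + $6,950 = $111,950.
Defendant has an active warrant in another jurisdiction (+20%): $111,950 × 1.2 = $134,340.
Prior failure to appear within five years (+$12,000 flat): $134,340 + $12,000 = $146,340.

$146,340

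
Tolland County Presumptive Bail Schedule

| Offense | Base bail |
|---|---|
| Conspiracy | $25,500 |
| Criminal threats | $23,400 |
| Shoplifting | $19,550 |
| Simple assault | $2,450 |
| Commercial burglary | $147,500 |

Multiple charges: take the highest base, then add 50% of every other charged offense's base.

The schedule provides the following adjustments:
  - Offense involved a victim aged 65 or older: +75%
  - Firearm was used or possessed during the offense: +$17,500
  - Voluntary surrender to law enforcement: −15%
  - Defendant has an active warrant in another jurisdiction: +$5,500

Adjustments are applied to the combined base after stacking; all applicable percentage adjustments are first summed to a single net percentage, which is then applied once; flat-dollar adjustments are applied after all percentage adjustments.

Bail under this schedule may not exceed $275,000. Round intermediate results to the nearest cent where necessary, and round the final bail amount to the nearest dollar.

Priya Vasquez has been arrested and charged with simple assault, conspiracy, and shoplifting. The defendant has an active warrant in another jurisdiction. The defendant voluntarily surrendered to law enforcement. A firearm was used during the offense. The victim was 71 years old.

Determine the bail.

$81,400

Base amounts from the schedule: simple assault $2,450; conspiracy $25,500; shoplifting $19,550.
Stacking rule: highest base plus 50% of each additional charge. Highest is conspiracy at $25,500. Additional: $2,450 × 50% = $1,225; $19,550 × 50% = $9,775. Combined base = $25,500 + $11,000 = $36,500.
Net percentage adjustment: +75% −15% = +60%. $36,500 × 1.6 = $58,400.
Firearm was used or possessed during the offense (+$17,500 flat): $58,400 + $17,500 = $75,900.
Defendant has an active warrant in another jurisdiction (+$5,500 flat): $75,900 + $5,500 = $81,400.
$81,400 is within the $275,000 maximum.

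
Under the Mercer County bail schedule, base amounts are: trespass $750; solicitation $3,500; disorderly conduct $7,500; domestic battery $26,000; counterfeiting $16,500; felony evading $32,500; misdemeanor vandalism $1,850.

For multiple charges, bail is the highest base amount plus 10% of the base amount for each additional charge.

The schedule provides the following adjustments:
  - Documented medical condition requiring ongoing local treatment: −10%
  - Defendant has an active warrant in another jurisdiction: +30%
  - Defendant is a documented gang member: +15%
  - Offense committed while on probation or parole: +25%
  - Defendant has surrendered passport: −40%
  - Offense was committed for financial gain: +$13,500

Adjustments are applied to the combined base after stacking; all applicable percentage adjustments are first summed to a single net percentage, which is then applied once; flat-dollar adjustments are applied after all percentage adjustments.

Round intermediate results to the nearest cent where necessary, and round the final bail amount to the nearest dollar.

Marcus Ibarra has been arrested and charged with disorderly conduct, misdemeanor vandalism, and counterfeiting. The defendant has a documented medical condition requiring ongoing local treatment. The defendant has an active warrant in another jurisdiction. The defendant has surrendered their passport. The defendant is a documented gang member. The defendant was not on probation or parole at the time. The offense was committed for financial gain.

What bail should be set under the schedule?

Base amounts from the schedule: disorderly conduct $7,500; misdemeanor vandalism $1,850; counterfeiting $16,500.
Stacking rule: highest base plus 10% of each additional charge. Highest is counterfeiting at $16,500. Additional: $7,500 × 10% = $750; $1,850 × 10% = $185. Combined base = $16,500 + $935 = $17,435.
Net percentage adjustment: −10% +30% +15% −40% = −5%. $17,435 × 0.95 = $16,563.25.
Offense was committed for financial gain (+$13,500 flat): $16,563.25 + $13,500 = $30,063.25.
Rounded to the nearest dollar: $30,063.

$30,063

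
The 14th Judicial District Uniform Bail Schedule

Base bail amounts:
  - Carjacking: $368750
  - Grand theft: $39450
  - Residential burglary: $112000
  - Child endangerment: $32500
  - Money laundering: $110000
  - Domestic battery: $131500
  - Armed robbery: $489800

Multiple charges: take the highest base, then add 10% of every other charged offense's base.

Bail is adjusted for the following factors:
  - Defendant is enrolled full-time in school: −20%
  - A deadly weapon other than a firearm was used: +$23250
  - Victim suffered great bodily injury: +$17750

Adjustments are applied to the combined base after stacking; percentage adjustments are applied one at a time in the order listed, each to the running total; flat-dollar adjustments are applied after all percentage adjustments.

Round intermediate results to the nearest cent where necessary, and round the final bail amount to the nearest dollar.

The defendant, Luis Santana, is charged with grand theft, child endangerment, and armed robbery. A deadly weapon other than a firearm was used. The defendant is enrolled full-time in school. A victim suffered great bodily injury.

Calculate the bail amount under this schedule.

Base amounts from the schedule: grand theft $39450; child endangerment $32500; armed robbery $489800.
Stacking rule: highest base plus 10% of each additional charge. Highest is armed robbery at $489800. Additional: $39450 × 10% = $3945; $32500 × 10% = $3250. Combined base = $489800 + $7195 = $496995.
Defendant is enrolled full-time in school (−20%): $496995 × 0.8 = $397596.
A deadly weapon other than a firearm was used (+$23250 flat): $397596 + $23250 = $420846.
Victim suffered great bodily injury (+$17750 flat): $420846 + $17750 = $438596.

$438596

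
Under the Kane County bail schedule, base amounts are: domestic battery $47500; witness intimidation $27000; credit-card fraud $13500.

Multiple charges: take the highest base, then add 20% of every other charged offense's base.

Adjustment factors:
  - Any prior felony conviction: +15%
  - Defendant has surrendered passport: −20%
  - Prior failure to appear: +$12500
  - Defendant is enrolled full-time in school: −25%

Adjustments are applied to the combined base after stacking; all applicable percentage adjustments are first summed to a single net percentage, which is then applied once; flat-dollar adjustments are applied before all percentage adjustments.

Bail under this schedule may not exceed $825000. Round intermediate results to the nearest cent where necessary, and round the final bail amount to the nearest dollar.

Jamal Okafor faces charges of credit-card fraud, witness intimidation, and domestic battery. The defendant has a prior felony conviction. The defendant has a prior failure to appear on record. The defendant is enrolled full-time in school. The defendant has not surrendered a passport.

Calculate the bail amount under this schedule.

$61290

Base amounts from the schedule: credit-card fraud $13500; witness intimidation $27000; domestic battery $47500.
Stacking rule: highest base plus 20% of each additional charge. Highest is domestic battery at $47500. Additional: $13500 × 20% = $2700; $27000 × 20% = $5400. Combined base = $47500 + $8100 = $55600.
Prior failure to appear (+$12500 flat): $55600 + $12500 = $68100.
Net percentage adjustment: +15% −25% = −10%. $68100 × 0.9 = $61290.
$61290 is within the $825000 maximum.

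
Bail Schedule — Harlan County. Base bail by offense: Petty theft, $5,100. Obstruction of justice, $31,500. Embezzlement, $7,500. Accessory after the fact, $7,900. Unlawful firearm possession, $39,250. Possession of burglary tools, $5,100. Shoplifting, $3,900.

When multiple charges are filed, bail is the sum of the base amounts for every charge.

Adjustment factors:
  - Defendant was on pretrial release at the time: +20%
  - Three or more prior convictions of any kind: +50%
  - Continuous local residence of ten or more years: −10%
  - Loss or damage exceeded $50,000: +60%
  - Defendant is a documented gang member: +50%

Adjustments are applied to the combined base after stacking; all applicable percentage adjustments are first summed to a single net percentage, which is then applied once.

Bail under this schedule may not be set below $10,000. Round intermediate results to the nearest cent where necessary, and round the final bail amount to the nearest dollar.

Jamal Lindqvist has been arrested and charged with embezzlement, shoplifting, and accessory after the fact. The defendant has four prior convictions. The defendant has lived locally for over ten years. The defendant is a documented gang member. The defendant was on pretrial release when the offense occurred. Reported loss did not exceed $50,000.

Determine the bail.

Base amounts from the schedule: embezzlement $7,500; shoplifting $3,900; accessory after the fact $7,900.
Stacking rule: sum of all bases. $7,500 + $3,900 + $7,900 = $19,300.
Net percentage adjustment: +20% +50% −10% +50% = +110%. $19,300 × 2.1 = $40,530.
$40,530 is at or above the $10,000 minimum.

$40,530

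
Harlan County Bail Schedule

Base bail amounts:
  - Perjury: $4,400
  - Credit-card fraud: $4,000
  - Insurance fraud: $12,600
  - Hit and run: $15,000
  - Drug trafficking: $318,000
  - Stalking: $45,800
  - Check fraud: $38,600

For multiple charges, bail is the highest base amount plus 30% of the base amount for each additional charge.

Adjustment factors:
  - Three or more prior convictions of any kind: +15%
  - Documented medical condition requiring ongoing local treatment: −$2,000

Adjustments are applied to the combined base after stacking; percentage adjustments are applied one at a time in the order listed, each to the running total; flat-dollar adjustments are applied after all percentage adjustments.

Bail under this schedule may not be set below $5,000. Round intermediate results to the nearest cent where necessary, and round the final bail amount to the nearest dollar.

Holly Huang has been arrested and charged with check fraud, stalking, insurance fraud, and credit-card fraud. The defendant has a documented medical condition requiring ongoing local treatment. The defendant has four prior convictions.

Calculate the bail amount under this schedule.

Base amounts from the schedule: check fraud $38,600; stalking $45,800; insurance fraud $12,600; credit-card fraud $4,000.
Stacking rule: highest base plus 30% of each additional charge. Highest is stalking at $45,800. Additional: $38,600 × 30% = $11,580; $12,600 × 30% = $3,780; $4,000 × 30% = $1,200. Combined base = $45,800 + $16,560 = $62,360.
Three or more prior convictions of any kind (+15%): $62,360 × 1.15 = $71,714.
Documented medical condition requiring ongoing local treatment (−$2,000 flat): $71,714 − $2,000 = $69,714.
$69,714 is at or above the $5,000 minimum.

$69,714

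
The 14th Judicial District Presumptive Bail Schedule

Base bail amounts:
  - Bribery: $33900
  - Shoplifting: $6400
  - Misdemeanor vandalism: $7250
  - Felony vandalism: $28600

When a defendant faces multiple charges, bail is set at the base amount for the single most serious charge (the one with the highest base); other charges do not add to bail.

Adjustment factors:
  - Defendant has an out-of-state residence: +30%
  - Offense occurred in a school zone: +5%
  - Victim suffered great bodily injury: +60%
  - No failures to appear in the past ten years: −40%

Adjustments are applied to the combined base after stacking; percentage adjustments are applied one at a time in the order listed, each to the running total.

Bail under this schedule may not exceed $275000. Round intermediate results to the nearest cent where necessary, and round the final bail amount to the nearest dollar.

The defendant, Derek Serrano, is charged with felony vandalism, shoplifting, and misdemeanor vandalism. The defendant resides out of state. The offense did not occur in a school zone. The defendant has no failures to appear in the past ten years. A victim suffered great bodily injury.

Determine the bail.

Base amounts from the schedule: felony vandalism $28600; shoplifting $6400; misdemeanor vandalism $7250.
Stacking rule: use the highest base only. Highest is felony vandalism at $28600. Combined base = $28600.
Defendant has an out-of-state residence (+30%): $28600 × 1.3 = $37180.
Victim suffered great bodily injury (+60%): $37180 × 1.6 = $59488.
No failures to appear in the past ten years (−40%): $59488 × 0.6 = $35692.80.
$35692.80 is within the $275000 maximum.
Rounded to the nearest dollar: $35693.

$35693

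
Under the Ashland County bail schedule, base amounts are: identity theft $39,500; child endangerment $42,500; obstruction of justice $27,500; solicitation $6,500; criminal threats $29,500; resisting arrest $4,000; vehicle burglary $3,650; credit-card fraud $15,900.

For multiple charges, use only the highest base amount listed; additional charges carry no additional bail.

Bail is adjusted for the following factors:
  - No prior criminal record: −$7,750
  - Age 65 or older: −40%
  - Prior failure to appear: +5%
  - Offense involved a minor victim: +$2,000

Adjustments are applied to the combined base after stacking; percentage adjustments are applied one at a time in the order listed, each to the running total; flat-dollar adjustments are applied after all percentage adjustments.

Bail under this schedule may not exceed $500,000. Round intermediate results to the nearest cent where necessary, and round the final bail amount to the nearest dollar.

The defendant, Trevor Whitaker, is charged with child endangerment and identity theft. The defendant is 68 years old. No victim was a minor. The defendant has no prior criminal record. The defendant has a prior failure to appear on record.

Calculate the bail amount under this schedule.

Base amounts from the schedule: child endangerment $42,500; identity theft $39,500.
Stacking rule: use the highest base only. Highest is child endangerment at $42,500. Combined base = $42,500.
Age 65 or older (−40%): $42,500 × 0.6 = $25,500.
Prior failure to appear (+5%): $25,500 × 1.05 = $26,775.
No prior criminal record (−$7,750 flat): $26,775 − $7,750 = $19,025.
$19,025 is within the $500,000 maximum.

$19,025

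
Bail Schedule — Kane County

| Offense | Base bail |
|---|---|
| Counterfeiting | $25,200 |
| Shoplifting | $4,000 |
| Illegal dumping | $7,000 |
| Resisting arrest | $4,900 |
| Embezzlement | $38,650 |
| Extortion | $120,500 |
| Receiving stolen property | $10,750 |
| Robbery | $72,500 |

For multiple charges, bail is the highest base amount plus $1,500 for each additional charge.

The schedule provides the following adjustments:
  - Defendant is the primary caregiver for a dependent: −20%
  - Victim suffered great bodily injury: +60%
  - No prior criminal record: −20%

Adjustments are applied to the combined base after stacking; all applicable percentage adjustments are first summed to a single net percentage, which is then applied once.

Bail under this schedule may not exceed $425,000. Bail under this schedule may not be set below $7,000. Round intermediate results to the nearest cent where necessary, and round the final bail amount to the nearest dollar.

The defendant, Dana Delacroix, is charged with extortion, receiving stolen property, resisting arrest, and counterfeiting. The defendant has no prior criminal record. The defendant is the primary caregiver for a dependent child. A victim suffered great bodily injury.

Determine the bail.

Base amounts from the schedule: extortion $120,500; receiving stolen property $10,750; resisting arrest $4,900; counterfeiting $25,200.
Stacking rule: highest base plus $1,500 per additional charge. Highest is extortion at $120,500; 3 additional charges → +$4,500. Combined base = $125,000.
Net percentage adjustment: −20% +60% −20% = +20%. $125,000 × 1.2 = $150,000.
$150,000 is within the $425,000 maximum.
$150,000 is at or above the $7,000 minimum.

$150,000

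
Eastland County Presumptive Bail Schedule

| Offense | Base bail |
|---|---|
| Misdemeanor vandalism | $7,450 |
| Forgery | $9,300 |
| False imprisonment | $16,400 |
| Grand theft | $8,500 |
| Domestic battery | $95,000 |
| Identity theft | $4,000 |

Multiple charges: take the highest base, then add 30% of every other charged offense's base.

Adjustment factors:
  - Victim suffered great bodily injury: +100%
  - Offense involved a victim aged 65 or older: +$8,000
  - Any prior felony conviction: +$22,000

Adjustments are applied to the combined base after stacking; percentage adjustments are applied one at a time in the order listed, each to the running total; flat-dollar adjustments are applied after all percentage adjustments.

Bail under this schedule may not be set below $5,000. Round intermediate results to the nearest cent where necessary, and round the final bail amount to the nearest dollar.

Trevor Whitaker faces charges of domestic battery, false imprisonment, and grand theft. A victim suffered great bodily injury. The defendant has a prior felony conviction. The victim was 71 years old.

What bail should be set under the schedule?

$234,940

Base amounts from the schedule: domestic battery $95,000; false imprisonment $16,400; grand theft $8,500.
Stacking rule: highest base plus 30% of each additional charge. Highest is domestic battery at $95,000. Additional: $16,400 × 30% = $4,920; $8,500 × 30% = $2,550. Combined base = $95,000 + $7,470 = $102,470.
Victim suffered great bodily injury (+100%): $102,470 × 2 = $204,940.
Offense involved a victim aged 65 or older (+$8,000 flat): $204,940 + $8,000 = $212,940.
Any prior felony conviction (+$22,000 flat): $212,940 + $22,000 = $234,940.
$234,940 is at or above the $5,000 minimum.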